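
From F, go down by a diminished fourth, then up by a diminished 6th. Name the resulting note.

A diminished fourth down from F is C# (letter C, 4 semitones down).
A diminished sixth up from C# is Ab (letter A, 7 semitones up).

Ab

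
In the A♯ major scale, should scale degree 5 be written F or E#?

E#

Each scale degree takes a distinct letter name. Degree 5 of a scale on A must use the letter E.
E# and F are enharmonically the same pitch, but only E# uses the letter E, so it is the correct spelling here.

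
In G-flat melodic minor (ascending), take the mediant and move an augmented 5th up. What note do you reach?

The mediant of Gb melodic minor (ascending) is Bbb.
An augmented fifth (8 semitones) above Bbb lands on the letter F, giving F.

F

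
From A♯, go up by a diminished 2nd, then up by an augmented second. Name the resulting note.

A diminished second up from A# is Bb (letter B, 0 semitones up).
An augmented second up from Bb is C# (letter C, 3 semitones up).

C#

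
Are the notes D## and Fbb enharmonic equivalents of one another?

No

Two spellings are enharmonically equivalent only if they share a pitch class.
Here D## → 4, Fbb → 3; 3 ≠ 4, so they are not.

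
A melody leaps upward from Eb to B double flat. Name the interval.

diminished fifth

The letter names run E→B, a span of 4 letter steps, so the interval is some kind of fifth.
Eb to Bbb is 6 semitones. A perfect fifth is 7, so 6 makes it diminished.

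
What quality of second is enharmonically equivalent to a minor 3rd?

augmented

A minor third spans 3 semitones.
A second spanning 3 semitones is augmented (the major second is 2).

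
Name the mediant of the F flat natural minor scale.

Abb

The Fb natural minor scale runs Fb Gb Abb Bbb Cb Dbb Ebb.
Degree 3 is Abb.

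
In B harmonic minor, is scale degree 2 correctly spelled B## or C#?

C#

Each scale degree takes a distinct letter name. Degree 2 of a scale on B must use the letter C.
C# and B## are enharmonically the same pitch, but only C# uses the letter C, so it is the correct spelling here.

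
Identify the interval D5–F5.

The letter names run D→F, a span of 2 letter steps, so the interval is some kind of third.
D to F is 3 semitones. A major third is 4, so 3 makes it minor.

minor third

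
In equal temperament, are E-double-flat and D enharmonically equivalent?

Yes

Ebb is pitch class 2; D is pitch class 2.
All spellings map to pitch class 2, so they are enharmonically equivalent.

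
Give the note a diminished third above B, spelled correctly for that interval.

Db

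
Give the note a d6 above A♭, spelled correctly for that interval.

A sixth above A lands on the letter F.
A diminished sixth spans 7 semitones, so Ab moves to pitch class 3. On the letter F that is Fbb.

Fbb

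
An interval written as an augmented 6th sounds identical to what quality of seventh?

minor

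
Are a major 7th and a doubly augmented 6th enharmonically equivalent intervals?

Yes

A major seventh spans 11 semitones; a doubly augmented sixth spans 11.
They are enharmonically equivalent.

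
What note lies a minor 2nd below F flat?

Eb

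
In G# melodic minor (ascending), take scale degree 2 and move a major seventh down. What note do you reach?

Scale degree 2 of G# melodic minor (ascending) is A#.
A major seventh (11 semitones) below A# lands on the letter B, giving B.

B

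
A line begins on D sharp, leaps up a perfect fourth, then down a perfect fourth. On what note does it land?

D#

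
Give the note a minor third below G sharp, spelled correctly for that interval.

E#

G down a major third is Eb, so the target letter is E.
From G#, a minor third is 3 semitones down: E#.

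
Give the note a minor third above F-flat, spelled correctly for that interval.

Abb

A third above F lands on the letter A.
A minor third spans 3 semitones, so Fb moves to pitch class 7. On the letter A that is Abb.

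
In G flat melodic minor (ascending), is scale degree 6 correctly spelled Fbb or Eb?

Each scale degree takes a distinct letter name. Degree 6 of a scale on G must use the letter E.
Eb and Fbb are enharmonically the same pitch, but only Eb uses the letter E, so it is the correct spelling here.

Eb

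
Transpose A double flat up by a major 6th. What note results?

A sixth above A lands on the letter F.
A major sixth spans 9 semitones, so Abb moves to pitch class 4. On the letter F that is Fb.

Fb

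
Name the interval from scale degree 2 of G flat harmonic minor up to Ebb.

Scale degree 2 of Gb harmonic minor is Ab.
Ab up to Ebb: letters A→E make it a fifth; 6 semitones makes it diminished.

diminished fifth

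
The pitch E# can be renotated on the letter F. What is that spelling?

F

E# is pitch class 5. The letter F alone is pitch class 5.
Pitch class 5 on F needs no accidental: F.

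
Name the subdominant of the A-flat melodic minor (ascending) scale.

Db

The Ab melodic minor (ascending) scale runs Ab Bb Cb Db Eb F G.
Degree 4 is Db.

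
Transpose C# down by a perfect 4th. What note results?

G#

C down a perfect fourth is G, so the target letter is G.
From C#, a perfect fourth is 5 semitones down: G#.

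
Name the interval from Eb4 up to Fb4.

The letter names run E→F, a span of 1 letter step, so the interval is some kind of second.
Eb to Fb is 1 semitone. A major second is 2, so 1 makes it minor.

minor second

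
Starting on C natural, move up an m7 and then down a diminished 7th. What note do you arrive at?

C#

A minor seventh up from C is Bb (letter B, 10 semitones up).
A diminished seventh down from Bb is C# (letter C, 9 semitones down).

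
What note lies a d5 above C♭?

Gbb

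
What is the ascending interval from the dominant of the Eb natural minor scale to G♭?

minor sixth

The dominant of Eb natural minor is Bb.
Bb up to Gb: letters B→G make it a sixth; 8 semitones makes it minor.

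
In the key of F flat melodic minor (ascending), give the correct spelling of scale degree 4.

Degree 4 takes the letter 3 steps above F, which is B.
In melodic minor (ascending), degree 4 sits 5 semitones above the tonic. Fb + 5 semitones is pitch class 9, spelled on B as Bbb.

Bbb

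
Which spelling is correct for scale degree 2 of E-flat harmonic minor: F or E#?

F

Each scale degree takes a distinct letter name. Degree 2 of a scale on E must use the letter F.
F and E# are enharmonically the same pitch, but only F uses the letter F, so it is the correct spelling here.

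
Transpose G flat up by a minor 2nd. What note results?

Abb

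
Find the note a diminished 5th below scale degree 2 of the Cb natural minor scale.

G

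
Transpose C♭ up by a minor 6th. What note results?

A sixth above C lands on the letter A.
A minor sixth spans 8 semitones, so Cb moves to pitch class 7. On the letter A that is Abb.

Abb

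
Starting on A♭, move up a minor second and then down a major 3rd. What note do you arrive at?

Gbb

A minor second up from Ab is Bbb (letter B, 1 semitone up).
A major third down from Bbb is Gbb (letter G, 4 semitones down).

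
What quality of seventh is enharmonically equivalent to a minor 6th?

doubly diminished

A minor sixth spans 8 semitones.
A seventh spanning 8 semitones is doubly diminished (the major seventh is 11).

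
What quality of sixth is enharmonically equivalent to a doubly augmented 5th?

major

A doubly augmented fifth spans 9 semitones.
A sixth spanning 9 semitones is major (the major sixth is 9).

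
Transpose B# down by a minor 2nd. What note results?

A##

A second below B lands on the letter A.
A minor second spans 1 semitone, so B# moves to pitch class 11. On the letter A that is A##.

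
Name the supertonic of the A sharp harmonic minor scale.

B#

Degree 2 takes the letter 1 step above A, which is B.
In harmonic minor, degree 2 sits 2 semitones above the tonic. A# + 2 semitones is pitch class 0, spelled on B as B#.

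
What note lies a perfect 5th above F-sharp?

C#

A fifth above F lands on the letter C.
A perfect fifth spans 7 semitones, so F# moves to pitch class 1. On the letter C that is C#.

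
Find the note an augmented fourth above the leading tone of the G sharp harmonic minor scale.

The leading tone of G# harmonic minor is F##.
An augmented fourth (6 semitones) above F## lands on the letter B, giving B##.

B##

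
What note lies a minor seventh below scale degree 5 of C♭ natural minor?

Ab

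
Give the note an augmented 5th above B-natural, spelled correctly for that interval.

F##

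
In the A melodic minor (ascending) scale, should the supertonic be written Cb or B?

B

Each scale degree takes a distinct letter name. Degree 2 of a scale on A must use the letter B.
B and Cb are enharmonically the same pitch, but only B uses the letter B, so it is the correct spelling here.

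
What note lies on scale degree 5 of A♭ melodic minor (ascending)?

The Ab melodic minor (ascending) scale runs Ab Bb Cb Db Eb F G.
Degree 5 is Eb.

Eb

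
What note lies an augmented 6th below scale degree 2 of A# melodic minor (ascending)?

D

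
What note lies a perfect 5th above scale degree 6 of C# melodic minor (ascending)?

E#

Scale degree 6 of C# melodic minor (ascending) is A#.
A perfect fifth (7 semitones) above A# lands on the letter E, giving E#.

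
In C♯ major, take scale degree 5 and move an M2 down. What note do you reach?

F#

Scale degree 5 of C# major is G#.
A major second (2 semitones) below G# lands on the letter F, giving F#.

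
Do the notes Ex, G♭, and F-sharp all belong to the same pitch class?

E## = pitch class 6 and Gb = pitch class 6 and F# = pitch class 6 — the same pitch class, so they are enharmonic equivalents.

Yes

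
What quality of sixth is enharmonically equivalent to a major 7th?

doubly augmented

A major seventh spans 11 semitones.
A sixth spanning 11 semitones is doubly augmented (the major sixth is 9).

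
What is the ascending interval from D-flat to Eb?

major second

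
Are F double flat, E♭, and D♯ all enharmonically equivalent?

Fbb = pitch class 3 and Eb = pitch class 3 and D# = pitch class 3 — the same pitch class, so they are enharmonic equivalents.

Yes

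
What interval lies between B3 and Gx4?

augmented sixth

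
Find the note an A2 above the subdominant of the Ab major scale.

The subdominant of Ab major is Db.
An augmented second (3 semitones) above Db lands on the letter E, giving E.

E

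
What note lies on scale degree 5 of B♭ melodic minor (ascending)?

F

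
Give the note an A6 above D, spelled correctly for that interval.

D up a major sixth is B, so the target letter is B.
From D, an augmented sixth is 10 semitones up: B#.

B#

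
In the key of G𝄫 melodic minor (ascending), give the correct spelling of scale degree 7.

Degree 7 takes the letter 6 steps above G, which is F.
In melodic minor (ascending), degree 7 sits 11 semitones above the tonic. Gbb + 11 semitones is pitch class 4, spelled on F as Fb.

Fb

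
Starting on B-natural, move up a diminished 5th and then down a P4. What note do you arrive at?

A diminished fifth up from B is F (letter F, 6 semitones up).
A perfect fourth down from F is C (letter C, 5 semitones down).

C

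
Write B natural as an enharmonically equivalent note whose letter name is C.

B is pitch class 11. The letter C alone is pitch class 0.
To reach pitch class 11 from C requires an offset of -1 semitone, i.e. flat: Cb.

Cb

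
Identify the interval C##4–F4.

doubly diminished fourth

The letter names run C→F, a span of 3 letter steps, so the interval is some kind of fourth.
C## to F is 3 semitones. A perfect fourth is 5, so 3 makes it doubly diminished.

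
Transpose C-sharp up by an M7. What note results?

B#

C up a major seventh is B, so the target letter is B.
From C#, a major seventh is 11 semitones up: B#.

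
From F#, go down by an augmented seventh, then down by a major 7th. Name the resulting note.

An augmented seventh down from F# is Gb (letter G, 12 semitones down).
A major seventh down from Gb is Abb (letter A, 11 semitones down).

Abb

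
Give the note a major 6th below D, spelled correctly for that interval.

A sixth below D lands on the letter F.
A major sixth spans 9 semitones, so D moves to pitch class 5. On the letter F that is F.

F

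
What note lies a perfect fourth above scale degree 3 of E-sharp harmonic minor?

Scale degree 3 of E# harmonic minor is G#.
A perfect fourth (5 semitones) above G# lands on the letter C, giving C#.

C#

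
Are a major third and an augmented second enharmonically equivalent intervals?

No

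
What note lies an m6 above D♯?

B

A sixth above D lands on the letter B.
A minor sixth spans 8 semitones, so D# moves to pitch class 11. On the letter B that is B.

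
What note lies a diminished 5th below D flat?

D down a perfect fifth is G, so the target letter is G.
From Db, a diminished fifth is 6 semitones down: G.

G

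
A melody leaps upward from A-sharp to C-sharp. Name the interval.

minor third

Counting letters A–B–C gives a third.
A#→C# = 3 semitones, 1 narrower than the major third (4), so minor.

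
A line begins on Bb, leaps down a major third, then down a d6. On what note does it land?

A major third down from Bb is Gb (letter G, 4 semitones down).
A diminished sixth down from Gb is B (letter B, 7 semitones down).

B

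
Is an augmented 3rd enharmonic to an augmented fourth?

No

An augmented third spans 5 semitones; an augmented fourth spans 6.
The spans differ, so they are not enharmonic equivalents.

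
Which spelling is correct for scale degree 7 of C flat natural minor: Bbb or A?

Each scale degree takes a distinct letter name. Degree 7 of a scale on C must use the letter B.
Bbb and A are enharmonically the same pitch, but only Bbb uses the letter B, so it is the correct spelling here.

Bbb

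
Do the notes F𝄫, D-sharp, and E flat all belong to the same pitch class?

Yes

Fbb is pitch class 3; D# is pitch class 3; Eb is pitch class 3.
All spellings map to pitch class 3, so they are enharmonically equivalent.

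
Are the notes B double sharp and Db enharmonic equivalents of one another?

B## is pitch class 1; Db is pitch class 1.
All spellings map to pitch class 1, so they are enharmonically equivalent.

Yes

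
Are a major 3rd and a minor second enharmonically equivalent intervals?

A major third spans 4 semitones; a minor second spans 1.
The spans differ, so they are not enharmonic equivalents.

No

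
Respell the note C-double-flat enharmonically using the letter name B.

Bb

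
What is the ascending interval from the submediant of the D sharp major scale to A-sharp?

The submediant of D# major is B#.
B# up to A#: letters B→A make it a seventh; 10 semitones makes it minor.

minor seventh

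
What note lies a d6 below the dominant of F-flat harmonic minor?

E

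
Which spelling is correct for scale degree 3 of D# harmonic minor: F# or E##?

F#

Each scale degree takes a distinct letter name. Degree 3 of a scale on D must use the letter F.
F# and E## are enharmonically the same pitch, but only F# uses the letter F, so it is the correct spelling here.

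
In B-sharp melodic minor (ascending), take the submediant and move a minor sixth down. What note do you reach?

B##

The submediant of B# melodic minor (ascending) is G##.
A minor sixth (8 semitones) below G## lands on the letter B, giving B##.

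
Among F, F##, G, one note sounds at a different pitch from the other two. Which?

F

In 12-tone equal temperament, enharmonic equivalents share a pitch class. F is pitch class 5; F## is pitch class 7; G is pitch class 7.
F## and G share pitch class 7, while F is pitch class 5.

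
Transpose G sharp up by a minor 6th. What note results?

A sixth above G lands on the letter E.
A minor sixth spans 8 semitones, so G# moves to pitch class 4. On the letter E that is E.

E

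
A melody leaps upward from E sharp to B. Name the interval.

diminished fifth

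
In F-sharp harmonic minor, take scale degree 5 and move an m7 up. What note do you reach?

B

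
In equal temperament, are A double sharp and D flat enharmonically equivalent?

No

A## is pitch class 11; Db is pitch class 1.
The pitch classes differ (11 vs. 1), so they are not enharmonic equivalents.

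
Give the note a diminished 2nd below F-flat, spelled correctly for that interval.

F down a major second is Eb, so the target letter is E.
From Fb, a diminished second is 0 semitones down: E.

E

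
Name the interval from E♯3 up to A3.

diminished fourth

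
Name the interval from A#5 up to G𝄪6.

major seventh

Counting letters A–B–C–D–E–F–G gives a seventh.
A#→G## = 11 semitones, exactly the major seventh.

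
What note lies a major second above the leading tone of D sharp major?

D##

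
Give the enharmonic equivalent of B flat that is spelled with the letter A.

Plain A sits 1 semitone below Bb, so on the letter A the same pitch needs a sharp: A#.

A#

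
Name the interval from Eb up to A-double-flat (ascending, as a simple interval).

diminished fourth

Counting letters E–F–G–A gives a fourth.
Eb→Abb = 4 semitones, 1 narrower than the perfect fourth (5), so diminished.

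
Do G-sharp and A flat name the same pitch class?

Yes

G# is pitch class 8; Ab is pitch class 8.
All spellings map to pitch class 8, so they are enharmonically equivalent.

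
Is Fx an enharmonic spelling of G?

Yes

F## = pitch class 7 and G = pitch class 7 — the same pitch class, so they are enharmonic equivalents.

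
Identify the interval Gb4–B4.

augmented third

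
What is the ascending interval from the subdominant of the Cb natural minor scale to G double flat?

The subdominant of Cb natural minor is Fb.
Fb up to Gbb: letters F→G make it a second; 1 semitone makes it minor.

minor second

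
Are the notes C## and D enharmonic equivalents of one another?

Yes

C## is pitch class 2; D is pitch class 2.
All spellings map to pitch class 2, so they are enharmonically equivalent.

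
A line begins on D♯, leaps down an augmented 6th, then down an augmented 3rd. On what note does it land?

Dbb

An augmented sixth down from D# is F (letter F, 10 semitones down).
An augmented third down from F is Dbb (letter D, 5 semitones down).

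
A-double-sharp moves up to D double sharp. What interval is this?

perfect fourth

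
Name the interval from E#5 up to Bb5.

doubly diminished fifth

Counting letters E–F–G–A–B gives a fifth.
E#→Bb = 5 semitones, 2 narrower than the perfect fifth (7), so doubly diminished.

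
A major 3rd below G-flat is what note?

Ebb

A third below G lands on the letter E.
A major third spans 4 semitones, so Gb moves to pitch class 2. On the letter E that is Ebb.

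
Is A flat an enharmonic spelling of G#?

Yes

Ab is pitch class 8; G# is pitch class 8.
All spellings map to pitch class 8, so they are enharmonically equivalent.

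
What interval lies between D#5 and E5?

Counting letters D–E gives a second.
D#→E = 1 semitone, 1 narrower than the major second (2), so minor.

minor second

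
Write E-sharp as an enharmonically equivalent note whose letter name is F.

E# is pitch class 5. The letter F alone is pitch class 5.
Pitch class 5 on F needs no accidental: F.

F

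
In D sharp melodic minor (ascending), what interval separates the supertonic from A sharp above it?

The supertonic of D# melodic minor (ascending) is E#.
E# up to A#: letters E→A make it a fourth; 5 semitones makes it perfect.

perfect fourth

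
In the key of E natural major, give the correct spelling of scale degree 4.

Degree 4 takes the letter 3 steps above E, which is A.
In major, degree 4 sits 5 semitones above the tonic. E + 5 semitones is pitch class 9, spelled on A as A.

A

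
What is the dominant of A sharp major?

E#

The A# major scale runs A# B# C## D# E# F## G##.
Degree 5 is E#.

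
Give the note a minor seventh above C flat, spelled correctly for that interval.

Bbb

C up a major seventh is B, so the target letter is B.
From Cb, a minor seventh is 10 semitones up: Bbb.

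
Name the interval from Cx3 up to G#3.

diminished fifth

Counting letters C–D–E–F–G gives a fifth.
C##→G# = 6 semitones, 1 narrower than the perfect fifth (7), so diminished.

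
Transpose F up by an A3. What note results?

A#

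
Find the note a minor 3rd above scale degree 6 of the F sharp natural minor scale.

Scale degree 6 of F# natural minor is D.
A minor third (3 semitones) above D lands on the letter F, giving F.

F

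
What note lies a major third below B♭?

B down a major third is G, so the target letter is G.
From Bb, a major third is 4 semitones down: Gb.

Gb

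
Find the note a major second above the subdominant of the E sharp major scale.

B#

The subdominant of E# major is A#.
A major second (2 semitones) above A# lands on the letter B, giving B#.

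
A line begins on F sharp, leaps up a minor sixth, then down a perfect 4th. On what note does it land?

A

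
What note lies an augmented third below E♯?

A third below E lands on the letter C.
An augmented third spans 5 semitones, so E# moves to pitch class 0. On the letter C that is C.

C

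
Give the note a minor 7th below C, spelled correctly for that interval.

D

A seventh below C lands on the letter D.
A minor seventh spans 10 semitones, so C moves to pitch class 2. On the letter D that is D.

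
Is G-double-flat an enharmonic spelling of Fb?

No

Two spellings are enharmonically equivalent only if they share a pitch class.
Here Gbb → 5, Fb → 4; 4 ≠ 5, so they are not.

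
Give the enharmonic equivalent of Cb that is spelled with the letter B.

B

Cb is pitch class 11. The letter B alone is pitch class 11.
Pitch class 11 on B needs no accidental: B.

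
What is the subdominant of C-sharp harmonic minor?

The C# harmonic minor scale runs C# D# E F# G# A B#.
Degree 4 is F#.

F#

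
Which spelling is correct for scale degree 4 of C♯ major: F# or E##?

F#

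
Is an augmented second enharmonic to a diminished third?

An augmented second spans 3 semitones; a diminished third spans 2.
The spans differ, so they are not enharmonic equivalents.

No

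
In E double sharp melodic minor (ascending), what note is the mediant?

Degree 3 takes the letter 2 steps above E, which is G.
In melodic minor (ascending), degree 3 sits 3 semitones above the tonic. E## + 3 semitones is pitch class 9, spelled on G as G##.

G##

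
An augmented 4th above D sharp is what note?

G##

D up a perfect fourth is G, so the target letter is G.
From D#, an augmented fourth is 6 semitones up: G##.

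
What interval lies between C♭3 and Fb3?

perfect fourth

The letter names run C→F, a span of 3 letter steps, so the interval is some kind of fourth.
Cb to Fb is 5 semitones. A perfect fourth is 5, so 5 makes it perfect.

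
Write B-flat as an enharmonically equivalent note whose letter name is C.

Cbb

Plain C sits 2 semitones above Bb, so on the letter C the same pitch needs a double flat: Cbb.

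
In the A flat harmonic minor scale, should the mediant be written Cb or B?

Each scale degree takes a distinct letter name. Degree 3 of a scale on A must use the letter C.
Cb and B are enharmonically the same pitch, but only Cb uses the letter C, so it is the correct spelling here.

Cb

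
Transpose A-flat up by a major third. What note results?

C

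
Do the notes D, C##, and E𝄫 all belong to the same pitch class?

Yes

D = pitch class 2 and C## = pitch class 2 and Ebb = pitch class 2 — the same pitch class, so they are enharmonic equivalents.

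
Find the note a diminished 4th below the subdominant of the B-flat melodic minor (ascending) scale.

The subdominant of Bb melodic minor (ascending) is Eb.
A diminished fourth (4 semitones) below Eb lands on the letter B, giving B.

B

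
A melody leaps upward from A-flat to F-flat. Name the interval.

minor sixth

Counting letters A–B–C–D–E–F gives a sixth.
Ab→Fb = 8 semitones, 1 narrower than the major sixth (9), so minor.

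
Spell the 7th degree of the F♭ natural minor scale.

Ebb

The Fb natural minor scale runs Fb Gb Abb Bbb Cb Dbb Ebb.
Degree 7 is Ebb.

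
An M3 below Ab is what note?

Fb

A third below A lands on the letter F.
A major third spans 4 semitones, so Ab moves to pitch class 4. On the letter F that is Fb.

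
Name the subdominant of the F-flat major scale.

Degree 4 takes the letter 3 steps above F, which is B.
In major, degree 4 sits 5 semitones above the tonic. Fb + 5 semitones is pitch class 9, spelled on B as Bbb.

Bbb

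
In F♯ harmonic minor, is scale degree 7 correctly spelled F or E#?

E#

Each scale degree takes a distinct letter name. Degree 7 of a scale on F must use the letter E.
E# and F are enharmonically the same pitch, but only E# uses the letter E, so it is the correct spelling here.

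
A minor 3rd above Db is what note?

D up a major third is F#, so the target letter is F.
From Db, a minor third is 3 semitones up: Fb.

Fb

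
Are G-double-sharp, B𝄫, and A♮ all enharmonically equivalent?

Yes

G## is pitch class 9; Bbb is pitch class 9; A is pitch class 9.
All spellings map to pitch class 9, so they are enharmonically equivalent.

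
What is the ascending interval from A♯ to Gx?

major seventh

The letter names run A→G, a span of 6 letter steps, so the interval is some kind of seventh.
A# to G## is 11 semitones. A major seventh is 11, so 11 makes it major.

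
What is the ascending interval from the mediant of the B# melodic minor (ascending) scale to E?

minor second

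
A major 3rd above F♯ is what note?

A third above F lands on the letter A.
A major third spans 4 semitones, so F# moves to pitch class 10. On the letter A that is A#.

A#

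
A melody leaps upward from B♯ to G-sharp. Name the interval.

The letter names run B→G, a span of 5 letter steps, so the interval is some kind of sixth.
B# to G# is 8 semitones. A major sixth is 9, so 8 makes it minor.

minor sixth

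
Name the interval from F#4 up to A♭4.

diminished third

Counting letters F–G–A gives a third.
F#→Ab = 2 semitones, 2 narrower than the major third (4), so diminished.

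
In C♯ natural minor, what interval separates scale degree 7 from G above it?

minor sixth

Scale degree 7 of C# natural minor is B.
B up to G: letters B→G make it a sixth; 8 semitones makes it minor.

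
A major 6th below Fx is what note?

F down a major sixth is Ab, so the target letter is A.
From F##, a major sixth is 9 semitones down: A#.

A#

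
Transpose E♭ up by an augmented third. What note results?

E up a major third is G#, so the target letter is G.
From Eb, an augmented third is 5 semitones up: G#.

G#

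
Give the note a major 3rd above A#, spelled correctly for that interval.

A third above A lands on the letter C.
A major third spans 4 semitones, so A# moves to pitch class 2. On the letter C that is C##.

C##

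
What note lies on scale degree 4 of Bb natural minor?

Eb

The Bb natural minor scale runs Bb C Db Eb F Gb Ab.
Degree 4 is Eb.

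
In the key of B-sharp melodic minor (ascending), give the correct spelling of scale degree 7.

The B# melodic minor (ascending) scale runs B# C## D# E# F## G## A##.
Degree 7 is A##.

A##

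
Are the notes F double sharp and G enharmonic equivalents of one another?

F## is pitch class 7; G is pitch class 7.
All spellings map to pitch class 7, so they are enharmonically equivalent.

Yes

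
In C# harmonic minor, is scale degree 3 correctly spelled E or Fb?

E

Each scale degree takes a distinct letter name. Degree 3 of a scale on C must use the letter E.
E and Fb are enharmonically the same pitch, but only E uses the letter E, so it is the correct spelling here.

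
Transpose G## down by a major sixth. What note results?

G down a major sixth is Bb, so the target letter is B.
From G##, a major sixth is 9 semitones down: B#.

B#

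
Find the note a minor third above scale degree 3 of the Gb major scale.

Scale degree 3 of Gb major is Bb.
A minor third (3 semitones) above Bb lands on the letter D, giving Db.

Db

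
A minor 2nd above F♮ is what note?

A second above F lands on the letter G.
A minor second spans 1 semitone, so F moves to pitch class 6. On the letter G that is Gb.

Gb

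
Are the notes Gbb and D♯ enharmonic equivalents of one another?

No

Gbb is pitch class 5; D# is pitch class 3.
The pitch classes differ (5 vs. 3), so they are not enharmonic equivalents.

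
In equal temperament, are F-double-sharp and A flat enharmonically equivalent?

No

F## is pitch class 7; Ab is pitch class 8.
The pitch classes differ (7 vs. 8), so they are not enharmonic equivalents.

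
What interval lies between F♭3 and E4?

augmented seventh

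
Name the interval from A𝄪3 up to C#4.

The letter names run A→C, a span of 2 letter steps, so the interval is some kind of third.
A## to C# is 2 semitones. A major third is 4, so 2 makes it diminished.

diminished third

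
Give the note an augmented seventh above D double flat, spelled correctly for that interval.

C

A seventh above D lands on the letter C.
An augmented seventh spans 12 semitones, so Dbb moves to pitch class 0. On the letter C that is C.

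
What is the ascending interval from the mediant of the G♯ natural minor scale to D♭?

diminished third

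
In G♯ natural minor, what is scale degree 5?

Degree 5 takes the letter 4 steps above G, which is D.
In natural minor, degree 5 sits 7 semitones above the tonic. G# + 7 semitones is pitch class 3, spelled on D as D#.

D#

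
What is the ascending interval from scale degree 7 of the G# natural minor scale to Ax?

augmented third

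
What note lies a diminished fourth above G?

G up a perfect fourth is C, so the target letter is C.
From G, a diminished fourth is 4 semitones up: Cb.

Cb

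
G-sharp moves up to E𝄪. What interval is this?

augmented sixth

The letter names run G→E, a span of 5 letter steps, so the interval is some kind of sixth.
G# to E## is 10 semitones. A major sixth is 9, so 10 makes it augmented.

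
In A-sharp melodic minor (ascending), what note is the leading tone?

Degree 7 takes the letter 6 steps above A, which is G.
In melodic minor (ascending), degree 7 sits 11 semitones above the tonic. A# + 11 semitones is pitch class 9, spelled on G as G##.

G##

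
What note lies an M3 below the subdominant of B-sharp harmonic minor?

The subdominant of B# harmonic minor is E#.
A major third (4 semitones) below E# lands on the letter C, giving C#.

C#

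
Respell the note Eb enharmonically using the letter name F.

Eb is pitch class 3. The letter F alone is pitch class 5.
To reach pitch class 3 from F requires an offset of -2 semitones, i.e. double flat: Fbb.

Fbb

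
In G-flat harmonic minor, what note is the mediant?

Degree 3 takes the letter 2 steps above G, which is B.
In harmonic minor, degree 3 sits 3 semitones above the tonic. Gb + 3 semitones is pitch class 9, spelled on B as Bbb.

Bbb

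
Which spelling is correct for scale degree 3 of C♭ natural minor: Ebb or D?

Each scale degree takes a distinct letter name. Degree 3 of a scale on C must use the letter E.
Ebb and D are enharmonically the same pitch, but only Ebb uses the letter E, so it is the correct spelling here.

Ebb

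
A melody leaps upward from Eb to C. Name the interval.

Counting letters E–F–G–A–B–C gives a sixth.
Eb→C = 9 semitones, exactly the major sixth.

major sixth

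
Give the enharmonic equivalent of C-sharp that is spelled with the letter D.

Plain D sits 1 semitone above C#, so on the letter D the same pitch needs a flat: Db.

Db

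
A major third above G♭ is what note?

A third above G lands on the letter B.
A major third spans 4 semitones, so Gb moves to pitch class 10. On the letter B that is Bb.

Bb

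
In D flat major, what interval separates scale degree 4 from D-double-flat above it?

Scale degree 4 of Db major is Gb.
Gb up to Dbb: letters G→D make it a fifth; 6 semitones makes it diminished.

diminished fifth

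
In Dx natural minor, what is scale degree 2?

Degree 2 takes the letter 1 step above D, which is E.
In natural minor, degree 2 sits 2 semitones above the tonic. D## + 2 semitones is pitch class 6, spelled on E as E##.

E##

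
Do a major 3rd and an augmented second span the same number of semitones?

A major third spans 4 semitones; an augmented second spans 3.
The spans differ, so they are not enharmonic equivalents.

No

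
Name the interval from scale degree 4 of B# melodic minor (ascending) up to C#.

minor sixth

Scale degree 4 of B# melodic minor (ascending) is E#.
E# up to C#: letters E→C make it a sixth; 8 semitones makes it minor.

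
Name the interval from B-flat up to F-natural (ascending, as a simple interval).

perfect fifth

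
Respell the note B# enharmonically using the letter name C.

C

Plain C sits at the same pitch as B#, so on the letter C the same pitch needs a natural: C.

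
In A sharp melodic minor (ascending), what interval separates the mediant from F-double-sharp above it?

augmented fourth

The mediant of A# melodic minor (ascending) is C#.
C# up to F##: letters C→F make it a fourth; 6 semitones makes it augmented.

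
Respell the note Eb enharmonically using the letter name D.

D#

Plain D sits 1 semitone below Eb, so on the letter D the same pitch needs a sharp: D#.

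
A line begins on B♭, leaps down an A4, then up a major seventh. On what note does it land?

Eb

An augmented fourth down from Bb is Fb (letter F, 6 semitones down).
A major seventh up from Fb is Eb (letter E, 11 semitones up).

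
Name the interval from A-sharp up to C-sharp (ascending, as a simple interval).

The letter names run A→C, a span of 2 letter steps, so the interval is some kind of third.
A# to C# is 3 semitones. A major third is 4, so 3 makes it minor.

minor third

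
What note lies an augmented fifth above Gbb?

A fifth above G lands on the letter D.
An augmented fifth spans 8 semitones, so Gbb moves to pitch class 1. On the letter D that is Db.

Db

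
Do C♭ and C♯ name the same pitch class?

No

Two spellings are enharmonically equivalent only if they share a pitch class.
Here Cb → 11, C# → 1; 1 ≠ 11, so they are not.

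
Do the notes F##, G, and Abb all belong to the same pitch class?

Yes

F## is pitch class 7; G is pitch class 7; Abb is pitch class 7.
All spellings map to pitch class 7, so they are enharmonically equivalent.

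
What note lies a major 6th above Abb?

Fb

A up a major sixth is F#, so the target letter is F.
From Abb, a major sixth is 9 semitones up: Fb.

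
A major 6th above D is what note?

A sixth above D lands on the letter B.
A major sixth spans 9 semitones, so D moves to pitch class 11. On the letter B that is B.

B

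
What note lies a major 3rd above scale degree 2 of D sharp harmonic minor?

Scale degree 2 of D# harmonic minor is E#.
A major third (4 semitones) above E# lands on the letter G, giving G##.

G##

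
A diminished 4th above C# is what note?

C up a perfect fourth is F, so the target letter is F.
From C#, a diminished fourth is 4 semitones up: F.

F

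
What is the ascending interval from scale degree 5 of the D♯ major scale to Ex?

augmented fifth

Scale degree 5 of D# major is A#.
A# up to E##: letters A→E make it a fifth; 8 semitones makes it augmented.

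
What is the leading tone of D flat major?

Degree 7 takes the letter 6 steps above D, which is C.
In major, degree 7 sits 11 semitones above the tonic. Db + 11 semitones is pitch class 0, spelled on C as C.

C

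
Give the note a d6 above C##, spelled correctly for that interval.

A sixth above C lands on the letter A.
A diminished sixth spans 7 semitones, so C## moves to pitch class 9. On the letter A that is A.

A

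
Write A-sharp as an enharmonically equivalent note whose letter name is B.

A# is pitch class 10. The letter B alone is pitch class 11.
To reach pitch class 10 from B requires an offset of -1 semitone, i.e. flat: Bb.

Bb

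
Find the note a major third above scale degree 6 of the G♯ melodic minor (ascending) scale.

Scale degree 6 of G# melodic minor (ascending) is E#.
A major third (4 semitones) above E# lands on the letter G, giving G##.

G##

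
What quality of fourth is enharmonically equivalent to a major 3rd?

diminished

A major third spans 4 semitones.
A fourth spanning 4 semitones is diminished (the perfect fourth is 5).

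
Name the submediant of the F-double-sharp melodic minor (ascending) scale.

D##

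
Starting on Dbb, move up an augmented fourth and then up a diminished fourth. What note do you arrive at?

An augmented fourth up from Dbb is Gb (letter G, 6 semitones up).
A diminished fourth up from Gb is Cbb (letter C, 4 semitones up).

Cbb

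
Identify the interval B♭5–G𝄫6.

diminished sixth

Counting letters B–C–D–E–F–G gives a sixth.
Bb→Gbb = 7 semitones, 2 narrower than the major sixth (9), so diminished.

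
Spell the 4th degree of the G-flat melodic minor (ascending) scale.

The Gb melodic minor (ascending) scale runs Gb Ab Bbb Cb Db Eb F.
Degree 4 is Cb.

Cb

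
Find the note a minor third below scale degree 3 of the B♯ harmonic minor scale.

B#

Scale degree 3 of B# harmonic minor is D#.
A minor third (3 semitones) below D# lands on the letter B, giving B#.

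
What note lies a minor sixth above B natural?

A sixth above B lands on the letter G.
A minor sixth spans 8 semitones, so B moves to pitch class 7. On the letter G that is G.

G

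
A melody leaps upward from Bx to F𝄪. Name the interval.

diminished fifth

Counting letters B–C–D–E–F gives a fifth.
B##→F## = 6 semitones, 1 narrower than the perfect fifth (7), so diminished.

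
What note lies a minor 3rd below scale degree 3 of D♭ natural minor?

Db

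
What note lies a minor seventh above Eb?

A seventh above E lands on the letter D.
A minor seventh spans 10 semitones, so Eb moves to pitch class 1. On the letter D that is Db.

Db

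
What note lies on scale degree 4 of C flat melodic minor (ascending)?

The Cb melodic minor (ascending) scale runs Cb Db Ebb Fb Gb Ab Bb.
Degree 4 is Fb.

Fb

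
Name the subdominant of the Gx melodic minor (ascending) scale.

Degree 4 takes the letter 3 steps above G, which is C.
In melodic minor (ascending), degree 4 sits 5 semitones above the tonic. G## + 5 semitones is pitch class 2, spelled on C as C##.

C##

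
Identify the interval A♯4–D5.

The letter names run A→D, a span of 3 letter steps, so the interval is some kind of fourth.
A# to D is 4 semitones. A perfect fourth is 5, so 4 makes it diminished.

diminished fourth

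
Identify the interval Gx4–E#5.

Counting letters G–A–B–C–D–E gives a sixth.
G##→E# = 8 semitones, 1 narrower than the major sixth (9), so minor.

minor sixth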